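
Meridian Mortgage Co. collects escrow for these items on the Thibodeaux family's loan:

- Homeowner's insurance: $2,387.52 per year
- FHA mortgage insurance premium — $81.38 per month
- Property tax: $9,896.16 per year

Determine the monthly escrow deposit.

$1,105.02

Homeowner's insurance: $2,387.52
FHA mortgage insurance premium: $81.38 × 12 = $976.56
Property tax: $9,896.16
Yearly total = $2,387.52 + $976.56 + $9,896.16 = $13,260.24
Monthly escrow = $13,260.24 / 12 = $1,105.02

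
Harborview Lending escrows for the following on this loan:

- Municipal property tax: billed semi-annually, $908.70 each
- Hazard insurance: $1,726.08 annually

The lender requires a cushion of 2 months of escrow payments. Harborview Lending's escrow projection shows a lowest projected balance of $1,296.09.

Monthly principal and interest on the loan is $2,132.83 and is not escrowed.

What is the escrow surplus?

$705.51

Municipal property tax — $908.70 × 2 = $1,817.40
Hazard insurance — $1,726.08
Total annual escrow = $1,817.40 + $1,726.08 = $3,543.48
Monthly escrow = $3,543.48 ÷ 12 = $295.29
Required cushion = 2 × $295.29 = $590.58
Surplus = $1,296.09 − $590.58 = $705.51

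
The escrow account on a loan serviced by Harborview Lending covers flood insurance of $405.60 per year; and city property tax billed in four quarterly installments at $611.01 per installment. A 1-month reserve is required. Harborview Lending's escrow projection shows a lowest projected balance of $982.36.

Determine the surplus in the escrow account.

Flood insurance: $405.60
City property tax: $611.01 × 4 = $2,444.04
Yearly total = $405.60 + $2,444.04 = $2,849.64
Base monthly escrow = $2,849.64 ÷ 12 = $237.47
Cushion = 1 × $237.47 = $237.47
Surplus = $982.36 − $237.47 = $744.89

$744.89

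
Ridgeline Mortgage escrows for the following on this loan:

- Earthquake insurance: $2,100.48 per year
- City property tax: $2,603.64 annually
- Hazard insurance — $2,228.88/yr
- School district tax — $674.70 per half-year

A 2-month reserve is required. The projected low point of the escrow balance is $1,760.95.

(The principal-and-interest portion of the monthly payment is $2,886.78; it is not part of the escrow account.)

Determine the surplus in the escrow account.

$380.55

Earthquake insurance: $2,100.48/yr
City property tax: $2,603.64/yr
Hazard insurance: $2,228.88/yr
School district tax: $674.70 × 2 = $1,349.40/yr
Annual escrow total = $8,282.40
Monthly escrow = $8,282.40 / 12 = $690.20
Cushion = 2 × $690.20 = $1,380.40
Excess over cushion: $1,760.95 − $1,380.40 = $380.55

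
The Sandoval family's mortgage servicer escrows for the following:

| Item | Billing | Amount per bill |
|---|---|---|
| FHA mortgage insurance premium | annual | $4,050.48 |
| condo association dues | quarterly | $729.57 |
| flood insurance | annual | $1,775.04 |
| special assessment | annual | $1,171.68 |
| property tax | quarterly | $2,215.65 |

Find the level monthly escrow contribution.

FHA mortgage insurance premium — $4,050.48/yr
Condo association dues — $729.57 × 4 = $2,918.28/yr
Flood insurance — $1,775.04/yr
Special assessment — $1,171.68/yr
Property tax — $2,215.65 × 4 = $8,862.60/yr
Total per year = $4,050.48 + $2,918.28 + $1,775.04 + $1,171.68 + $8,862.60 = $18,778.08
Base monthly escrow = $18,778.08 / 12 = $1,564.84

$1,564.84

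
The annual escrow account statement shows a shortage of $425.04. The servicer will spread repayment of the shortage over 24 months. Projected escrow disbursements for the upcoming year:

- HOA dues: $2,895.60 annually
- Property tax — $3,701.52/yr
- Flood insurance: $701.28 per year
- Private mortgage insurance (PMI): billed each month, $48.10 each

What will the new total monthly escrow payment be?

HOA dues = $2,895.60
Property tax = $3,701.52
Flood insurance = $701.28
Private mortgage insurance (PMI) = $48.10 × 12 = $577.20
Total per year = $7,875.60
Base monthly escrow = $7,875.60 / 12 = $656.30
Monthly shortage recovery: $425.04 ÷ 24 = $17.71
New monthly escrow = $656.30 + $17.71 = $674.01

$674.01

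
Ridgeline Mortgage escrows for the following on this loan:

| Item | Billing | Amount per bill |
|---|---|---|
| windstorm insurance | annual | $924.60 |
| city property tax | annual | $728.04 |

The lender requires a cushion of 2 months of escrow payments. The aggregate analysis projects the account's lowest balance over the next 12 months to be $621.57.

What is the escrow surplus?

$346.13

Windstorm insurance = $924.60 per year
City property tax = $728.04 per year
Total annual escrow = $924.60 + $728.04 = $1,652.64
Monthly escrow = $1,652.64 / 12 = $137.72
Cushion = 2 × $137.72 = $275.44
Excess over cushion: $621.57 − $275.44 = $346.13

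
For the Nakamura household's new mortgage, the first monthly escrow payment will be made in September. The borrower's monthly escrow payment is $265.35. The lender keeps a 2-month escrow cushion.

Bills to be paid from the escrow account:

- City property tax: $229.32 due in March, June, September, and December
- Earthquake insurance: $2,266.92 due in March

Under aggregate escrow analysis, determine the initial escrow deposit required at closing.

$1,628.13

Cushion = 2 × $265.35 = $530.70
Trial balance (start $0, +$265.35 each month, − disbursements):
  Sep: +$265.35 − $229.32 → $36.03
  Oct: +$265.35 → $301.38
  Nov: +$265.35 → $566.73
  Dec: +$265.35 − $229.32 → $602.76
  Jan: +$265.35 → $868.11
  Feb: +$265.35 → $1,133.46
  Mar: +$265.35 − $2,496.24 → -$1,097.43
  Apr: +$265.35 → -$832.08
  May: +$265.35 → -$566.73
  Jun: +$265.35 − $229.32 → -$530.70
  Jul: +$265.35 → -$265.35
  Aug: +$265.35 → $0.00
Lowest trial balance = -$1,097.43 (Mar)
Initial deposit = cushion − low point = $530.70 − (-$1,097.43) = $1,628.13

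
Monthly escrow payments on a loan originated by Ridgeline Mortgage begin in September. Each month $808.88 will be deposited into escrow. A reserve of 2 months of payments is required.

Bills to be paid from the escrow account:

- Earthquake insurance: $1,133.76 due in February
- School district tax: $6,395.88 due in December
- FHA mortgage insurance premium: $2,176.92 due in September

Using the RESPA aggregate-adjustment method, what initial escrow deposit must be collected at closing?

$6,955.04

Cushion = 2 × $808.88 = $1,617.76
Trial balance (start $0, +$808.88 each month, − disbursements):
  Sep: +$808.88 − $2,176.92 → -$1,368.04
  Oct: +$808.88 → -$559.16
  Nov: +$808.88 → $249.72
  Dec: +$808.88 − $6,395.88 → -$5,337.28
  Jan: +$808.88 → -$4,528.40
  Feb: +$808.88 − $1,133.76 → -$4,853.28
  Mar: +$808.88 → -$4,044.40
  Apr: +$808.88 → -$3,235.52
  May: +$808.88 → -$2,426.64
  Jun: +$808.88 → -$1,617.76
  Jul: +$808.88 → -$808.88
  Aug: +$808.88 → $0.00
Lowest trial balance = -$5,337.28 (Dec)
Initial deposit = cushion − low point = $1,617.76 − (-$5,337.28) = $6,955.04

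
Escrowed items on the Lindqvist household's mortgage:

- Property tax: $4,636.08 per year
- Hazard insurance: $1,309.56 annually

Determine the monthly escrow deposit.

Property tax — $4,636.08 per year
Hazard insurance — $1,309.56 per year
Combined annual = $5,945.64
Monthly = $5,945.64 ÷ 12 = $495.47

$495.47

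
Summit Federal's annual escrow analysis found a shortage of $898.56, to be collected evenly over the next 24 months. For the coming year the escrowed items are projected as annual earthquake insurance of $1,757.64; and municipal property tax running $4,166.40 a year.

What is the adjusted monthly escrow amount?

$531.11

Earthquake insurance: $1,757.64 annually
Municipal property tax: $4,166.40 annually
Combined annual = $5,924.04
Base monthly escrow = $5,924.04 / 12 = $493.67
Shortage per month = $898.56 / 24 = $37.44
New monthly escrow = $493.67 + $37.44 = $531.11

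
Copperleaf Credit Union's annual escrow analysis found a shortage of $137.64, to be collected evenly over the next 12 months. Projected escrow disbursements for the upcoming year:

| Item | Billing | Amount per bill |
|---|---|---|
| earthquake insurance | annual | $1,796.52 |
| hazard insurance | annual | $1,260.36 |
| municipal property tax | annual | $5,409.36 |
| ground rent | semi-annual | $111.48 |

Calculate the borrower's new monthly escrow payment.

$735.57

Earthquake insurance — $1,796.52 per year
Hazard insurance — $1,260.36 per year
Municipal property tax — $5,409.36 per year
Ground rent — $111.48 × 2 = $222.96 per year
Total per year = $1,796.52 + $1,260.36 + $5,409.36 + $222.96 = $8,689.20
Base monthly escrow = $8,689.20 / 12 = $724.10
Shortage spread = $137.64 / 12 = $11.47/mo
New monthly escrow = $724.10 + $11.47 = $735.57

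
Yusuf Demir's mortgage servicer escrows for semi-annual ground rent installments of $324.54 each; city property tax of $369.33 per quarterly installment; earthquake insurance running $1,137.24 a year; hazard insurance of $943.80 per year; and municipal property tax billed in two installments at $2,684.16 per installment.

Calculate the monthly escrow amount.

Ground rent — $324.54 × 2 = $649.08 per year
City property tax — $369.33 × 4 = $1,477.32 per year
Earthquake insurance — $1,137.24 per year
Hazard insurance — $943.80 per year
Municipal property tax — $2,684.16 × 2 = $5,368.32 per year
Yearly total = $649.08 + $1,477.32 + $1,137.24 + $943.80 + $5,368.32 = $9,575.76
Monthly = $9,575.76 / 12 = $797.98

$797.98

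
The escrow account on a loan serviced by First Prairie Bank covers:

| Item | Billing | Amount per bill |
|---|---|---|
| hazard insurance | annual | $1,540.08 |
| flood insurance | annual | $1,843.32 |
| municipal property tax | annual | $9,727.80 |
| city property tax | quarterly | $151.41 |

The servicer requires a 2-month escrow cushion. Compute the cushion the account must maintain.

Hazard insurance — $1,540.08
Flood insurance — $1,843.32
Municipal property tax — $9,727.80
City property tax — $151.41 × 4 = $605.64
Total per year = $13,716.84
Monthly = $13,716.84 ÷ 12 = $1,143.07
Required cushion = 2 × $1,143.07 = $2,286.14

$2,286.14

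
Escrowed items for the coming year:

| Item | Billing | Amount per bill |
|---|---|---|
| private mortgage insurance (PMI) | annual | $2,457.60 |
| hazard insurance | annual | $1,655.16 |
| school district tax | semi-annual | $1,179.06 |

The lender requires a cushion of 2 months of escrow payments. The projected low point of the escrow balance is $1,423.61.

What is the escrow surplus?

$345.13

Private mortgage insurance (PMI) = $2,457.60/yr
Hazard insurance = $1,655.16/yr
School district tax = $1,179.06 × 2 = $2,358.12/yr
Yearly total = $6,470.88
Monthly = $6,470.88 / 12 = $539.24
Required cushion = 2 × $539.24 = $1,078.48
Surplus = $1,423.61 − $1,078.48 = $345.13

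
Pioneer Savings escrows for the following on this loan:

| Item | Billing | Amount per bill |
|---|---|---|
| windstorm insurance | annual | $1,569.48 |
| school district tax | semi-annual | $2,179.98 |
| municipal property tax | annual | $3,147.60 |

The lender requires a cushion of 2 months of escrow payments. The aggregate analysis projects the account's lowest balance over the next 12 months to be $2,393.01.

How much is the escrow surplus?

$880.17

Windstorm insurance: $1,569.48
School district tax: $2,179.98 × 2 = $4,359.96
Municipal property tax: $3,147.60
Total per year = $1,569.48 + $4,359.96 + $3,147.60 = $9,077.04
Monthly escrow = $9,077.04 / 12 = $756.42
Cushion = 2 × $756.42 = $1,512.84
Surplus = $2,393.01 − $1,512.84 = $880.17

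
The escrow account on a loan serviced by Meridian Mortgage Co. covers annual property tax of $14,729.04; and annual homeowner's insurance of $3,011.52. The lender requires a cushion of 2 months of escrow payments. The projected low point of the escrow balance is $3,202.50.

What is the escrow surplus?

Property tax: $14,729.04/yr
Homeowner's insurance: $3,011.52/yr
Annual escrow total = $14,729.04 + $3,011.52 = $17,740.56
Monthly = $17,740.56 / 12 = $1,478.38
Required reserve = 2 × $1,478.38 = $2,956.76
Surplus = $3,202.50 − $2,956.76 = $245.74

$245.74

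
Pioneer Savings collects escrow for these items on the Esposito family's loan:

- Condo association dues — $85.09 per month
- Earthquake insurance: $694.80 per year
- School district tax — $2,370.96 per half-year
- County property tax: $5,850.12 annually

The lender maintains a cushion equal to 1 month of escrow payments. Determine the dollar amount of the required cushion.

Condo association dues: $85.09 × 12 = $1,021.08
Earthquake insurance: $694.80
School district tax: $2,370.96 × 2 = $4,741.92
County property tax: $5,850.12
Annual escrow total = $1,021.08 + $694.80 + $4,741.92 + $5,850.12 = $12,307.92
Per month = $12,307.92 / 12 = $1,025.66
Cushion = 1 × $1,025.66 = $1,025.66

$1,025.66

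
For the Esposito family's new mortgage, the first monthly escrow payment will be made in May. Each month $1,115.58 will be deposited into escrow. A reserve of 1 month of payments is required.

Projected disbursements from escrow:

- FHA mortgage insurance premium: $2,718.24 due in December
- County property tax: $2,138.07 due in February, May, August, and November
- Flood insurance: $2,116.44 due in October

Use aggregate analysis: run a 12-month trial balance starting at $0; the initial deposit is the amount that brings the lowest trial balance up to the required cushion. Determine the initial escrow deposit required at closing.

Cushion = 1 × $1,115.58 = $1,115.58
Trial balance (start $0, +$1,115.58 each month, − disbursements):
  May: +$1,115.58 − $2,138.07 → -$1,022.49
  Jun: +$1,115.58 → $93.09
  Jul: +$1,115.58 → $1,208.67
  Aug: +$1,115.58 − $2,138.07 → $186.18
  Sep: +$1,115.58 → $1,301.76
  Oct: +$1,115.58 − $2,116.44 → $300.90
  Nov: +$1,115.58 − $2,138.07 → -$721.59
  Dec: +$1,115.58 − $2,718.24 → -$2,324.25
  Jan: +$1,115.58 → -$1,208.67
  Feb: +$1,115.58 − $2,138.07 → -$2,231.16
  Mar: +$1,115.58 → -$1,115.58
  Apr: +$1,115.58 → $0.00
Lowest trial balance = -$2,324.25 (Dec)
Initial deposit = cushion − low point = $1,115.58 − (-$2,324.25) = $3,439.83

$3,439.83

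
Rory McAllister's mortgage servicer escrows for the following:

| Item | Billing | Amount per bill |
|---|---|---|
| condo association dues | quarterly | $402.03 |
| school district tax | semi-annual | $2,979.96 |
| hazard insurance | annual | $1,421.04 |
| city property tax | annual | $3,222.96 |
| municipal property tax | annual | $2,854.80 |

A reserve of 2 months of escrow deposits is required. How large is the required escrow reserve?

$2,511.14

Condo association dues: $402.03 × 4 = $1,608.12 per year
School district tax: $2,979.96 × 2 = $5,959.92 per year
Hazard insurance: $1,421.04 per year
City property tax: $3,222.96 per year
Municipal property tax: $2,854.80 per year
Total annual escrow = $1,608.12 + $5,959.92 + $1,421.04 + $3,222.96 + $2,854.80 = $15,066.84
Monthly escrow = $15,066.84 / 12 = $1,255.57
Required cushion = 2 × $1,255.57 = $2,511.14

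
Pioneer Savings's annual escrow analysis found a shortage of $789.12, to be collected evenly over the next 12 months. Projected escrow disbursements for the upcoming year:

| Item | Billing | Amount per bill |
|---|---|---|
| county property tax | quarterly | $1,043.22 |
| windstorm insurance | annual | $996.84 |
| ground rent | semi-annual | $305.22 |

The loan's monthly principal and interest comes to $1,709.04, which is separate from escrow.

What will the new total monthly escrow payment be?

$547.44

County property tax = $1,043.22 × 4 = $4,172.88/yr
Windstorm insurance = $996.84/yr
Ground rent = $305.22 × 2 = $610.44/yr
Combined annual = $5,780.16
Per month = $5,780.16 ÷ 12 = $481.68
Shortage per month = $789.12 / 12 = $65.76
Adjusted monthly = $481.68 + $65.76 = $547.44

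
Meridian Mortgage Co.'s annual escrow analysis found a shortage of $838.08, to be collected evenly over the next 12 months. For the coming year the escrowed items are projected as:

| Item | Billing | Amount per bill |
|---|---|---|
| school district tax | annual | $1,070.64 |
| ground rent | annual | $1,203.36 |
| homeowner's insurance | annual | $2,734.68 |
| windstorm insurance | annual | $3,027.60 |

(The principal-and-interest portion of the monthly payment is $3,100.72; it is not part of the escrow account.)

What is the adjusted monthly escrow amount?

School district tax — $1,070.64/yr
Ground rent — $1,203.36/yr
Homeowner's insurance — $2,734.68/yr
Windstorm insurance — $3,027.60/yr
Yearly total = $8,036.28
Monthly = $8,036.28 / 12 = $669.69
Shortage spread = $838.08 ÷ 12 = $69.84/mo
New monthly escrow = $669.69 + $69.84 = $739.53

$739.53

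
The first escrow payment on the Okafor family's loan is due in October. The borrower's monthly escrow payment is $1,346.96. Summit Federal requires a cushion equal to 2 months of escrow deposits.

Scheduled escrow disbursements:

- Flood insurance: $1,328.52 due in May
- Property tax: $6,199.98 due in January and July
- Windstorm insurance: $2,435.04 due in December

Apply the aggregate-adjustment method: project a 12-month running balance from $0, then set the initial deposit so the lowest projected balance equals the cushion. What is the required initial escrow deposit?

Cushion = 2 × $1,346.96 = $2,693.92
Trial balance (start $0, +$1,346.96 each month, − disbursements):
  Oct: +$1,346.96 → $1,346.96
  Nov: +$1,346.96 → $2,693.92
  Dec: +$1,346.96 − $2,435.04 → $1,605.84
  Jan: +$1,346.96 − $6,199.98 → -$3,247.18
  Feb: +$1,346.96 → -$1,900.22
  Mar: +$1,346.96 → -$553.26
  Apr: +$1,346.96 → $793.70
  May: +$1,346.96 − $1,328.52 → $812.14
  Jun: +$1,346.96 → $2,159.10
  Jul: +$1,346.96 − $6,199.98 → -$2,693.92
  Aug: +$1,346.96 → -$1,346.96
  Sep: +$1,346.96 → $0.00
Lowest trial balance = -$3,247.18 (Jan)
Initial deposit = cushion − low point = $2,693.92 − (-$3,247.18) = $5,941.10

$5,941.10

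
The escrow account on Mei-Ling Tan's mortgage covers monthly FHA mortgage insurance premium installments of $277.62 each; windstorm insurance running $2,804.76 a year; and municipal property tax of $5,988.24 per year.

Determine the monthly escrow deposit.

FHA mortgage insurance premium: $277.62 × 12 = $3,331.44/yr
Windstorm insurance: $2,804.76/yr
Municipal property tax: $5,988.24/yr
Annual escrow total = $12,124.44
Monthly = $12,124.44 / 12 = $1,010.37

$1,010.37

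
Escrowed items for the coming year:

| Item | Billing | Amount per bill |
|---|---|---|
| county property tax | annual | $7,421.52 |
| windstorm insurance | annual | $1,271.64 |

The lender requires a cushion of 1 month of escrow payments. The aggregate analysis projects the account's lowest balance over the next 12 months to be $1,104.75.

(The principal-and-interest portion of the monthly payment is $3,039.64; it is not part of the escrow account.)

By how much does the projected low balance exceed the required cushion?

$380.32

County property tax — $7,421.52/yr
Windstorm insurance — $1,271.64/yr
Yearly total = $7,421.52 + $1,271.64 = $8,693.16
Base monthly escrow = $8,693.16 / 12 = $724.43
Required reserve = 1 × $724.43 = $724.43
Surplus = $1,104.75 − $724.43 = $380.32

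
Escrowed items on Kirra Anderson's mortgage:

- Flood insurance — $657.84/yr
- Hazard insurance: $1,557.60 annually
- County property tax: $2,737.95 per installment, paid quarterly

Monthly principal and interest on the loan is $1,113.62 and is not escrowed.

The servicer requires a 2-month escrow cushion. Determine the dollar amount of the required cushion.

Flood insurance — $657.84/yr
Hazard insurance — $1,557.60/yr
County property tax — $2,737.95 × 4 = $10,951.80/yr
Total annual escrow = $657.84 + $1,557.60 + $10,951.80 = $13,167.24
Monthly = $13,167.24 ÷ 12 = $1,097.27
Cushion = 2 × $1,097.27 = $2,194.54

$2,194.54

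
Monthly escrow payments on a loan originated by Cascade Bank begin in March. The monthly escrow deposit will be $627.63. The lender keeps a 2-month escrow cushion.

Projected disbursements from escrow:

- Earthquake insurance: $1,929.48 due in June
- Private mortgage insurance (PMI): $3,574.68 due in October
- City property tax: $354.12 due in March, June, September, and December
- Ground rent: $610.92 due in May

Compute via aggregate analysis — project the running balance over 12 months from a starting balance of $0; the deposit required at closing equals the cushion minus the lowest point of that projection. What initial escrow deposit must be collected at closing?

$3,411.66

Cushion = 2 × $627.63 = $1,255.26
Trial balance (start $0, +$627.63 each month, − disbursements):
  Mar: +$627.63 − $354.12 → $273.51
  Apr: +$627.63 → $901.14
  May: +$627.63 − $610.92 → $917.85
  Jun: +$627.63 − $2,283.60 → -$738.12
  Jul: +$627.63 → -$110.49
  Aug: +$627.63 → $517.14
  Sep: +$627.63 − $354.12 → $790.65
  Oct: +$627.63 − $3,574.68 → -$2,156.40
  Nov: +$627.63 → -$1,528.77
  Dec: +$627.63 − $354.12 → -$1,255.26
  Jan: +$627.63 → -$627.63
  Feb: +$627.63 → $0.00
Lowest trial balance = -$2,156.40 (Oct)
Initial deposit = cushion − low point = $1,255.26 − (-$2,156.40) = $3,411.66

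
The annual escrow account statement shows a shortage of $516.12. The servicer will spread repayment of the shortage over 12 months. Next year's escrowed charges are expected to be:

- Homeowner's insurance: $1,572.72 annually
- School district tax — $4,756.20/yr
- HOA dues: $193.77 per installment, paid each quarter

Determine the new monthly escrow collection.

Homeowner's insurance = $1,572.72/yr
School district tax = $4,756.20/yr
HOA dues = $193.77 × 4 = $775.08/yr
Annual escrow total = $1,572.72 + $4,756.20 + $775.08 = $7,104.00
Per month = $7,104.00 ÷ 12 = $592.00
Shortage spread = $516.12 ÷ 12 = $43.01/mo
New monthly escrow = $592.00 + $43.01 = $635.01

$635.01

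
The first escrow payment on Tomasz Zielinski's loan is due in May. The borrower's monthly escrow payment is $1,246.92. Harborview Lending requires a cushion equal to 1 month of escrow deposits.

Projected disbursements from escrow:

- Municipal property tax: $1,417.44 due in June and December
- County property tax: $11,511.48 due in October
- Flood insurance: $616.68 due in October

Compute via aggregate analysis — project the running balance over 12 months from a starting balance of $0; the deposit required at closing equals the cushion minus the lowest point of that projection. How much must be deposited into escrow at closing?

Cushion = 1 × $1,246.92 = $1,246.92
Trial balance (start $0, +$1,246.92 each month, − disbursements):
  May: +$1,246.92 → $1,246.92
  Jun: +$1,246.92 − $1,417.44 → $1,076.40
  Jul: +$1,246.92 → $2,323.32
  Aug: +$1,246.92 → $3,570.24
  Sep: +$1,246.92 → $4,817.16
  Oct: +$1,246.92 − $12,128.16 → -$6,064.08
  Nov: +$1,246.92 → -$4,817.16
  Dec: +$1,246.92 − $1,417.44 → -$4,987.68
  Jan: +$1,246.92 → -$3,740.76
  Feb: +$1,246.92 → -$2,493.84
  Mar: +$1,246.92 → -$1,246.92
  Apr: +$1,246.92 → $0.00
Lowest trial balance = -$6,064.08 (Oct)
Initial deposit = cushion − low point = $1,246.92 − (-$6,064.08) = $7,311.00

$7,311.00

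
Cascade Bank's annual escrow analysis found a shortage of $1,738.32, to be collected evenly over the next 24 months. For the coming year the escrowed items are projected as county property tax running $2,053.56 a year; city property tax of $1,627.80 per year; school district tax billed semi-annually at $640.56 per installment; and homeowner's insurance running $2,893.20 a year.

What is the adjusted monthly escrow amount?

County property tax = $2,053.56 annually
City property tax = $1,627.80 annually
School district tax = $640.56 × 2 = $1,281.12 annually
Homeowner's insurance = $2,893.20 annually
Total annual escrow = $7,855.68
Monthly = $7,855.68 / 12 = $654.64
Shortage spread = $1,738.32 / 24 = $72.43/mo
Adjusted monthly = $654.64 + $72.43 = $727.07

$727.07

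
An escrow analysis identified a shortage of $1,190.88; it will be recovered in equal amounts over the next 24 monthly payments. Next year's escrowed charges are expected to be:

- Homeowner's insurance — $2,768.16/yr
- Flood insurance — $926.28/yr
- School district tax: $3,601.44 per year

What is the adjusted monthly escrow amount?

Homeowner's insurance — $2,768.16 per year
Flood insurance — $926.28 per year
School district tax — $3,601.44 per year
Combined annual = $2,768.16 + $926.28 + $3,601.44 = $7,295.88
Monthly = $7,295.88 ÷ 12 = $607.99
Monthly shortage recovery: $1,190.88 ÷ 24 = $49.62
New monthly escrow = $607.99 + $49.62 = $657.61

$657.61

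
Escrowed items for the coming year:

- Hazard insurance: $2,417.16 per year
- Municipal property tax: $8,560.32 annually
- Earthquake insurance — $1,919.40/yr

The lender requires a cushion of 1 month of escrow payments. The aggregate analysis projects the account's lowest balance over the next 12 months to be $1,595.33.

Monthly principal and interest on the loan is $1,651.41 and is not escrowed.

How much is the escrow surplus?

Hazard insurance = $2,417.16 annually
Municipal property tax = $8,560.32 annually
Earthquake insurance = $1,919.40 annually
Annual escrow total = $2,417.16 + $8,560.32 + $1,919.40 = $12,896.88
Per month = $12,896.88 ÷ 12 = $1,074.74
Required reserve = 1 × $1,074.74 = $1,074.74
Excess over cushion: $1,595.33 − $1,074.74 = $520.59

$520.59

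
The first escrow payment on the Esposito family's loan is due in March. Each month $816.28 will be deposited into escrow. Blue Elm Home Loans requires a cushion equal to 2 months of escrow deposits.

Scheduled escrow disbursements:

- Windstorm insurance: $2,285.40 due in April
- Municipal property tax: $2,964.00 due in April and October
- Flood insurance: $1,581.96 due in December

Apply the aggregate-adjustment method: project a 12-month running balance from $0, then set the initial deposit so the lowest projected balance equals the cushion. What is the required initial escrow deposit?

Cushion = 2 × $816.28 = $1,632.56
Trial balance (start $0, +$816.28 each month, − disbursements):
  Mar: +$816.28 → $816.28
  Apr: +$816.28 − $5,249.40 → -$3,616.84
  May: +$816.28 → -$2,800.56
  Jun: +$816.28 → -$1,984.28
  Jul: +$816.28 → -$1,168.00
  Aug: +$816.28 → -$351.72
  Sep: +$816.28 → $464.56
  Oct: +$816.28 − $2,964.00 → -$1,683.16
  Nov: +$816.28 → -$866.88
  Dec: +$816.28 − $1,581.96 → -$1,632.56
  Jan: +$816.28 → -$816.28
  Feb: +$816.28 → $0.00
Lowest trial balance = -$3,616.84 (Apr)
Initial deposit = cushion − low point = $1,632.56 − (-$3,616.84) = $5,249.40

$5,249.40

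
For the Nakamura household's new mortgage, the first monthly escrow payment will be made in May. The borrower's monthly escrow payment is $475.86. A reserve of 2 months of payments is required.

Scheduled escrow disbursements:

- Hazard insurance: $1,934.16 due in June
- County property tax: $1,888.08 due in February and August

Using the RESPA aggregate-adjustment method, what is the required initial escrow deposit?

$2,870.52

Cushion = 2 × $475.86 = $951.72
Trial balance (start $0, +$475.86 each month, − disbursements):
  May: +$475.86 → $475.86
  Jun: +$475.86 − $1,934.16 → -$982.44
  Jul: +$475.86 → -$506.58
  Aug: +$475.86 − $1,888.08 → -$1,918.80
  Sep: +$475.86 → -$1,442.94
  Oct: +$475.86 → -$967.08
  Nov: +$475.86 → -$491.22
  Dec: +$475.86 → -$15.36
  Jan: +$475.86 → $460.50
  Feb: +$475.86 − $1,888.08 → -$951.72
  Mar: +$475.86 → -$475.86
  Apr: +$475.86 → $0.00
Lowest trial balance = -$1,918.80 (Aug)
Initial deposit = cushion − low point = $951.72 − (-$1,918.80) = $2,870.52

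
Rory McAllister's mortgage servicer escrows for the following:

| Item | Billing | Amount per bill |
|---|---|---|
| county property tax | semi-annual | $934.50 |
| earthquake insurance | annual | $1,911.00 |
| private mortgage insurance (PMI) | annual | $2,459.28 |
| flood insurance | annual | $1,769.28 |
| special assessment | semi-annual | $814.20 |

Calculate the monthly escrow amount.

$803.08

County property tax: $934.50 × 2 = $1,869.00/yr
Earthquake insurance: $1,911.00/yr
Private mortgage insurance (PMI): $2,459.28/yr
Flood insurance: $1,769.28/yr
Special assessment: $814.20 × 2 = $1,628.40/yr
Annual escrow total = $1,869.00 + $1,911.00 + $2,459.28 + $1,769.28 + $1,628.40 = $9,636.96
Per month = $9,636.96 ÷ 12 = $803.08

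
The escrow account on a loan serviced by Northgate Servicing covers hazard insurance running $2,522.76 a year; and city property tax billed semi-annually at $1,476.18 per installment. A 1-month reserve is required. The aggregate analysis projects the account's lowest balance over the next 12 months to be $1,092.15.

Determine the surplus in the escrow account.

$635.89

Hazard insurance: $2,522.76/yr
City property tax: $1,476.18 × 2 = $2,952.36/yr
Total annual escrow = $5,475.12
Monthly escrow = $5,475.12 / 12 = $456.26
Required reserve = 1 × $456.26 = $456.26
Excess over cushion: $1,092.15 − $456.26 = $635.89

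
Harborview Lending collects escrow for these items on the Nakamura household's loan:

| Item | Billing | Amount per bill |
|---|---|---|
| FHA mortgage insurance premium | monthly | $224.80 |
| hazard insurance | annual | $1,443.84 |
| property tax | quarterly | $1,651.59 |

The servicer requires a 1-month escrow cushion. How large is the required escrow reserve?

$895.65

FHA mortgage insurance premium — $224.80 × 12 = $2,697.60 per year
Hazard insurance — $1,443.84 per year
Property tax — $1,651.59 × 4 = $6,606.36 per year
Annual escrow total = $2,697.60 + $1,443.84 + $6,606.36 = $10,747.80
Monthly = $10,747.80 ÷ 12 = $895.65
Reserve = 1 × $895.65 = $895.65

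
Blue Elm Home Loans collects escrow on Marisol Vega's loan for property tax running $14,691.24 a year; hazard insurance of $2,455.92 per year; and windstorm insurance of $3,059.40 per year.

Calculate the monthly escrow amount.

$1,683.88

Property tax — $14,691.24 per year
Hazard insurance — $2,455.92 per year
Windstorm insurance — $3,059.40 per year
Combined annual = $20,206.56
Base monthly escrow = $20,206.56 / 12 = $1,683.88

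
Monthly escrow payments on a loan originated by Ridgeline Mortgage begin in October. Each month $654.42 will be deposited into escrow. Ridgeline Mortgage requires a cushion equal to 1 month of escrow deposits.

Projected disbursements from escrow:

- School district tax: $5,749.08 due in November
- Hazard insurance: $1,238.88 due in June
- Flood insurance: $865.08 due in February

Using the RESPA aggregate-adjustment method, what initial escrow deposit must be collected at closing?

$5,094.66

Cushion = 1 × $654.42 = $654.42
Trial balance (start $0, +$654.42 each month, − disbursements):
  Oct: +$654.42 → $654.42
  Nov: +$654.42 − $5,749.08 → -$4,440.24
  Dec: +$654.42 → -$3,785.82
  Jan: +$654.42 → -$3,131.40
  Feb: +$654.42 − $865.08 → -$3,342.06
  Mar: +$654.42 → -$2,687.64
  Apr: +$654.42 → -$2,033.22
  May: +$654.42 → -$1,378.80
  Jun: +$654.42 − $1,238.88 → -$1,963.26
  Jul: +$654.42 → -$1,308.84
  Aug: +$654.42 → -$654.42
  Sep: +$654.42 → $0.00
Lowest trial balance = -$4,440.24 (Nov)
Initial deposit = cushion − low point = $654.42 − (-$4,440.24) = $5,094.66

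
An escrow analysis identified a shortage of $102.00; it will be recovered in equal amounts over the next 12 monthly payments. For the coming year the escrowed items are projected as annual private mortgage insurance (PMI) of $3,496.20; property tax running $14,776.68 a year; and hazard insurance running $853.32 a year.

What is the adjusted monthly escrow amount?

$1,602.35

Private mortgage insurance (PMI) — $3,496.20 annually
Property tax — $14,776.68 annually
Hazard insurance — $853.32 annually
Combined annual = $19,126.20
Per month = $19,126.20 ÷ 12 = $1,593.85
Monthly shortage recovery: $102.00 ÷ 12 = $8.50
New monthly escrow = $1,593.85 + $8.50 = $1,602.35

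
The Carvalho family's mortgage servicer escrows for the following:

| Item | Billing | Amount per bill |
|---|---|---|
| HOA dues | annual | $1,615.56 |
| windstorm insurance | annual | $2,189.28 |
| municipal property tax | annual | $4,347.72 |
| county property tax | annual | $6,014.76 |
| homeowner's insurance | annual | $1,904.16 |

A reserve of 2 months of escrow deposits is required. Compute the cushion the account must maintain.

$2,678.58

HOA dues — $1,615.56 per year
Windstorm insurance — $2,189.28 per year
Municipal property tax — $4,347.72 per year
County property tax — $6,014.76 per year
Homeowner's insurance — $1,904.16 per year
Combined annual = $1,615.56 + $2,189.28 + $4,347.72 + $6,014.76 + $1,904.16 = $16,071.48
Base monthly escrow = $16,071.48 / 12 = $1,339.29
Cushion = 2 × $1,339.29 = $2,678.58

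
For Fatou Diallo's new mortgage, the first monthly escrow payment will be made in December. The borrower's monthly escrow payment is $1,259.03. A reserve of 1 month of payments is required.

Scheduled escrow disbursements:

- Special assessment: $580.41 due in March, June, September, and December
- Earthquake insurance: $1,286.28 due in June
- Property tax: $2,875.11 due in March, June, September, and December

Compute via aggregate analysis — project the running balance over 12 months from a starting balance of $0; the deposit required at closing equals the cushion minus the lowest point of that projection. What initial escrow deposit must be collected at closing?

$4,098.66

Cushion = 1 × $1,259.03 = $1,259.03
Trial balance (start $0, +$1,259.03 each month, − disbursements):
  Dec: +$1,259.03 − $3,455.52 → -$2,196.49
  Jan: +$1,259.03 → -$937.46
  Feb: +$1,259.03 → $321.57
  Mar: +$1,259.03 − $3,455.52 → -$1,874.92
  Apr: +$1,259.03 → -$615.89
  May: +$1,259.03 → $643.14
  Jun: +$1,259.03 − $4,741.80 → -$2,839.63
  Jul: +$1,259.03 → -$1,580.60
  Aug: +$1,259.03 → -$321.57
  Sep: +$1,259.03 − $3,455.52 → -$2,518.06
  Oct: +$1,259.03 → -$1,259.03
  Nov: +$1,259.03 → $0.00
Lowest trial balance = -$2,839.63 (Jun)
Initial deposit = cushion − low point = $1,259.03 − (-$2,839.63) = $4,098.66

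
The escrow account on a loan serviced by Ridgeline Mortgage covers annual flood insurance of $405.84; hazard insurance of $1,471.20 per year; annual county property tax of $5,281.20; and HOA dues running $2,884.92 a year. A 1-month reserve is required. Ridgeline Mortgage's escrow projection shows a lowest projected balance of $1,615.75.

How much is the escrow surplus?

Flood insurance = $405.84
Hazard insurance = $1,471.20
County property tax = $5,281.20
HOA dues = $2,884.92
Combined annual = $10,043.16
Monthly escrow = $10,043.16 ÷ 12 = $836.93
Required reserve = 1 × $836.93 = $836.93
Surplus = $1,615.75 − $836.93 = $778.82

$778.82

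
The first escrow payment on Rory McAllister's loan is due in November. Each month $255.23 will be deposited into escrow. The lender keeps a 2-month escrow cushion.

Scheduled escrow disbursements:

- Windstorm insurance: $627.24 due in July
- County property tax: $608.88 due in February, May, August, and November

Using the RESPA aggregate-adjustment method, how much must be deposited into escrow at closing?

$1,020.92

Cushion = 2 × $255.23 = $510.46
Trial balance (start $0, +$255.23 each month, − disbursements):
  Nov: +$255.23 − $608.88 → -$353.65
  Dec: +$255.23 → -$98.42
  Jan: +$255.23 → $156.81
  Feb: +$255.23 − $608.88 → -$196.84
  Mar: +$255.23 → $58.39
  Apr: +$255.23 → $313.62
  May: +$255.23 − $608.88 → -$40.03
  Jun: +$255.23 → $215.20
  Jul: +$255.23 − $627.24 → -$156.81
  Aug: +$255.23 − $608.88 → -$510.46
  Sep: +$255.23 → -$255.23
  Oct: +$255.23 → $0.00
Lowest trial balance = -$510.46 (Aug)
Initial deposit = cushion − low point = $510.46 − (-$510.46) = $1,020.92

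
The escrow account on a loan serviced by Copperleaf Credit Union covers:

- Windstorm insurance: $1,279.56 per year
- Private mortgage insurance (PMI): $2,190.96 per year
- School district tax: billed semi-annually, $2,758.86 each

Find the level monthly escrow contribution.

$749.02

Windstorm insurance — $1,279.56/yr
Private mortgage insurance (PMI) — $2,190.96/yr
School district tax — $2,758.86 × 2 = $5,517.72/yr
Total per year = $1,279.56 + $2,190.96 + $5,517.72 = $8,988.24
Monthly = $8,988.24 / 12 = $749.02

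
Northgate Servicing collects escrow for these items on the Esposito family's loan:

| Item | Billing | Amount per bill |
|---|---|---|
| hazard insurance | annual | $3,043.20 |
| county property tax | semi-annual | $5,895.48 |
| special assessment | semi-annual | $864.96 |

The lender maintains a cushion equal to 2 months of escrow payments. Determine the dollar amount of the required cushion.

Hazard insurance: $3,043.20
County property tax: $5,895.48 × 2 = $11,790.96
Special assessment: $864.96 × 2 = $1,729.92
Annual escrow total = $16,564.08
Monthly = $16,564.08 ÷ 12 = $1,380.34
Cushion = 2 × $1,380.34 = $2,760.68

$2,760.68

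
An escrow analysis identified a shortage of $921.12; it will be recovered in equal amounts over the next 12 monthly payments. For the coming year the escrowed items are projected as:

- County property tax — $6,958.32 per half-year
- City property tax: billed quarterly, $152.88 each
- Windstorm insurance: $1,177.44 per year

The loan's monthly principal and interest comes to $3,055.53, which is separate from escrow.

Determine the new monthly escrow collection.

$1,385.56

County property tax = $6,958.32 × 2 = $13,916.64 per year
City property tax = $152.88 × 4 = $611.52 per year
Windstorm insurance = $1,177.44 per year
Total per year = $15,705.60
Monthly escrow = $15,705.60 ÷ 12 = $1,308.80
Shortage per month = $921.12 ÷ 12 = $76.76
Adjusted monthly = $1,308.80 + $76.76 = $1,385.56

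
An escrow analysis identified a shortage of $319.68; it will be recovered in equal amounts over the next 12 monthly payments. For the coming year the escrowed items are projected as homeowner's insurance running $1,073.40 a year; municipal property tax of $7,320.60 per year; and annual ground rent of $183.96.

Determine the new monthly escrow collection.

Homeowner's insurance = $1,073.40/yr
Municipal property tax = $7,320.60/yr
Ground rent = $183.96/yr
Annual escrow total = $8,577.96
Base monthly escrow = $8,577.96 ÷ 12 = $714.83
Shortage spread = $319.68 / 12 = $26.64/mo
New monthly escrow = $714.83 + $26.64 = $741.47

$741.47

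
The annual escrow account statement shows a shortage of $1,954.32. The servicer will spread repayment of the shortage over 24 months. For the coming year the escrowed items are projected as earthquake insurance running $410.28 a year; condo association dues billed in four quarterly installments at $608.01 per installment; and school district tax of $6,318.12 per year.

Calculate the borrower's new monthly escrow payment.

$844.80

Earthquake insurance — $410.28/yr
Condo association dues — $608.01 × 4 = $2,432.04/yr
School district tax — $6,318.12/yr
Combined annual = $9,160.44
Monthly escrow = $9,160.44 / 12 = $763.37
Monthly shortage recovery: $1,954.32 / 24 = $81.43
Adjusted monthly = $763.37 + $81.43 = $844.80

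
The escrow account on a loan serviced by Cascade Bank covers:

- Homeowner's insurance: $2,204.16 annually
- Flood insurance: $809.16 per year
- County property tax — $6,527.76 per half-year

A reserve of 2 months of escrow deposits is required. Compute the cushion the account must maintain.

$2,678.14

Homeowner's insurance: $2,204.16/yr
Flood insurance: $809.16/yr
County property tax: $6,527.76 × 2 = $13,055.52/yr
Annual escrow total = $16,068.84
Base monthly escrow = $16,068.84 / 12 = $1,339.07
Cushion = 2 × $1,339.07 = $2,678.14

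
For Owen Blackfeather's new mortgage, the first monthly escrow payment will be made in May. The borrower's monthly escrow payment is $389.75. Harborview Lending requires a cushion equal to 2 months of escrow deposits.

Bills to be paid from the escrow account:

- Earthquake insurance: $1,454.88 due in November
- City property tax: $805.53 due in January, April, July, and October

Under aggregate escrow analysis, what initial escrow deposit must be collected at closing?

Cushion = 2 × $389.75 = $779.50
Trial balance (start $0, +$389.75 each month, − disbursements):
  May: +$389.75 → $389.75
  Jun: +$389.75 → $779.50
  Jul: +$389.75 − $805.53 → $363.72
  Aug: +$389.75 → $753.47
  Sep: +$389.75 → $1,143.22
  Oct: +$389.75 − $805.53 → $727.44
  Nov: +$389.75 − $1,454.88 → -$337.69
  Dec: +$389.75 → $52.06
  Jan: +$389.75 − $805.53 → -$363.72
  Feb: +$389.75 → $26.03
  Mar: +$389.75 → $415.78
  Apr: +$389.75 − $805.53 → $0.00
Lowest trial balance = -$363.72 (Jan)
Initial deposit = cushion − low point = $779.50 − (-$363.72) = $1,143.22

$1,143.22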